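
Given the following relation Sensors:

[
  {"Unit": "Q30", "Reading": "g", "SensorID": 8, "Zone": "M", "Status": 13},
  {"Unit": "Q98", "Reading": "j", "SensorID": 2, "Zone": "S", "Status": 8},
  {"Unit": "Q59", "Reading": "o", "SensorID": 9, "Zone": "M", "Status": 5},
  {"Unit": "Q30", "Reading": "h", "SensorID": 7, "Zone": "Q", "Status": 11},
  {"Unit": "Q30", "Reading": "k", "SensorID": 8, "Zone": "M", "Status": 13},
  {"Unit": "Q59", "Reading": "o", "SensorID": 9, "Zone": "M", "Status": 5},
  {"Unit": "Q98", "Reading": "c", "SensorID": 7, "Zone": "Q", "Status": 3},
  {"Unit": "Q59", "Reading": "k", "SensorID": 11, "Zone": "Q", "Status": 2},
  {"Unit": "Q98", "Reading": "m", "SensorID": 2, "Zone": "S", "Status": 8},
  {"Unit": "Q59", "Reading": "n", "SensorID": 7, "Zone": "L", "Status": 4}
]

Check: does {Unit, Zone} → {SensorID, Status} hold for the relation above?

Yes

(Unit=Q30, Zone=M): 2 rows → {SensorID,Status} = (8, 13), (8, 13) ✓
(Unit=Q98, Zone=S): 2 rows → {SensorID,Status} = (2, 8), (2, 8) ✓
(Unit=Q59, Zone=M): 2 rows → {SensorID,Status} = (9, 5), (9, 5) ✓
(Unit=Q30, Zone=Q): 1 row → {SensorID,Status} = (7, 11) ✓
(Unit=Q98, Zone=Q): 1 row → {SensorID,Status} = (7, 3) ✓
(Unit=Q59, Zone=Q): 1 row → {SensorID,Status} = (11, 2) ✓
(Unit=Q59, Zone=L): 1 row → {SensorID,Status} = (7, 4) ✓
Every {Unit, Zone} value is associated with a single {SensorID, Status} value, so {Unit, Zone} → {SensorID, Status} holds.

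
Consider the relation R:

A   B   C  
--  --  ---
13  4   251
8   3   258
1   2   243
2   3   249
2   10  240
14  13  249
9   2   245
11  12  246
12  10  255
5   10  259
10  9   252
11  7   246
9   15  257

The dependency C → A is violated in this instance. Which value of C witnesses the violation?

249

C=251: 1 row → A = 13 ✓
C=258: 1 row → A = 8 ✓
C=243: 1 row → A = 1 ✓
C=249: 2 rows → A takes values {2, 14} — violation
C=240: 1 row → A = 2 ✓
C=245: 1 row → A = 9 ✓
C=246: 2 rows → A = 11, 11 ✓
C=255: 1 row → A = 12 ✓
C=259: 1 row → A = 5 ✓
C=252: 1 row → A = 10 ✓
C=257: 1 row → A = 9 ✓
The only C value with inconsistent A is C=249.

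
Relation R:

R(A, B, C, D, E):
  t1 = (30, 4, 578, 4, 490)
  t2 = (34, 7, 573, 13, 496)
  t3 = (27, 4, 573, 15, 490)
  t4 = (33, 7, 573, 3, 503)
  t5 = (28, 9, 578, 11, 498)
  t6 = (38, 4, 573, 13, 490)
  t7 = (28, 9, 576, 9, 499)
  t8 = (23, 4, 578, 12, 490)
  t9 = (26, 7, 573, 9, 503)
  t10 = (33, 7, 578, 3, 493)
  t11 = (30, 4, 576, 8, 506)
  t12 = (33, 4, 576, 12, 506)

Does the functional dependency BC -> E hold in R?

No

(B=4, C=578): rows 1, 8 → E = 490, 490 ✓
(B=7, C=573): rows 2, 4, 9 → E takes values {496, 503} — violation
(B=4, C=573): rows 3, 6 → E = 490, 490 ✓
(B=9, C=578): row 5 → E = 498 ✓
(B=9, C=576): row 7 → E = 499 ✓
(B=7, C=578): row 10 → E = 493 ✓
(B=4, C=576): rows 11, 12 → E = 506, 506 ✓
Two rows agree on BC but differ on E, so BC -> E does not hold.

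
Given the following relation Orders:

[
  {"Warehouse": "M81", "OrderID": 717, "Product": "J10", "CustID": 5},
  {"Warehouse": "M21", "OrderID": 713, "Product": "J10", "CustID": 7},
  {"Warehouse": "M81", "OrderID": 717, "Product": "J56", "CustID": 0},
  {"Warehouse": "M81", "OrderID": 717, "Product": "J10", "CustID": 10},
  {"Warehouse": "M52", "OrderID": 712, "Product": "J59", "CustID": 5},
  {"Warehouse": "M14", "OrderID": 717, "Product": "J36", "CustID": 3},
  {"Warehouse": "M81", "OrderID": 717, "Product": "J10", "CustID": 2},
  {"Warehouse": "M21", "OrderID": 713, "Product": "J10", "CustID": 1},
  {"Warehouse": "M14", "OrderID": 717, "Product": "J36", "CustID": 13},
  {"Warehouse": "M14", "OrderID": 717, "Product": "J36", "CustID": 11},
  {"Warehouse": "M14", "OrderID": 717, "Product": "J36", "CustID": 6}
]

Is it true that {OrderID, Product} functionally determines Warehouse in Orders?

Yes

(OrderID=717, Product=J10): 3 rows → Warehouse = M81, M81, M81 ✓
(OrderID=713, Product=J10): 2 rows → Warehouse = M21, M21 ✓
(OrderID=717, Product=J56): 1 row → Warehouse = M81 ✓
(OrderID=712, Product=J59): 1 row → Warehouse = M52 ✓
(OrderID=717, Product=J36): 4 rows → Warehouse = M14, M14, M14, M14 ✓
Every {OrderID, Product} value is associated with a single Warehouse value, so {OrderID, Product} → Warehouse holds.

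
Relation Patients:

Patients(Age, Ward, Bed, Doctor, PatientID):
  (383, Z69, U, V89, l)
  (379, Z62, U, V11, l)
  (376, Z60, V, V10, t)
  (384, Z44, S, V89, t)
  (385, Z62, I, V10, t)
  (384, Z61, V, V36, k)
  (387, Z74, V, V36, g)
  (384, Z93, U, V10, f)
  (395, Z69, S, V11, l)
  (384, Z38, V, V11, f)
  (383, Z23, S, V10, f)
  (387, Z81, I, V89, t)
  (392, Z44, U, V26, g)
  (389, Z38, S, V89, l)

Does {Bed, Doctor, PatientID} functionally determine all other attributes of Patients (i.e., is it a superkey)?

Yes

All 14 rows have distinct {Bed, Doctor, PatientID} values, so {Bed, Doctor, PatientID} → (all attributes) holds and {Bed, Doctor, PatientID} is a superkey.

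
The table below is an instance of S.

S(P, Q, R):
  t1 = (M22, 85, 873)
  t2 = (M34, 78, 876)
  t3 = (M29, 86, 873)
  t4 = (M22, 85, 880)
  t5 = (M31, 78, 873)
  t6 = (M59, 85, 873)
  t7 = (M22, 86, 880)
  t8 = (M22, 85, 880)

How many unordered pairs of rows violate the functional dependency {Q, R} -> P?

1

(Q=85, R=873): violating pairs (1,6) — 1 pair.
(Q=85, R=880): all 2 rows agree on P — 0 pairs.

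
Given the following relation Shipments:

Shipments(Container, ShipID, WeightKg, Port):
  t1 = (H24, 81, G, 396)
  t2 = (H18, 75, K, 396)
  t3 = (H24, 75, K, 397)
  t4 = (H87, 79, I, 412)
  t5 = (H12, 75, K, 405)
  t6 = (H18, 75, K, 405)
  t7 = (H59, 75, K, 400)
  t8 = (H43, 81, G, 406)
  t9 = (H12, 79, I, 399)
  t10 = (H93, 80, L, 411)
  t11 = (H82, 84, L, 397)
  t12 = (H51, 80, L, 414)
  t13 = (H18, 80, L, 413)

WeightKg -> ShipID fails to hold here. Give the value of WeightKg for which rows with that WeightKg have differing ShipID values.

L

WeightKg=G: rows 1, 8 → ShipID = 81, 81 ✓
WeightKg=K: rows 2, 3, 5, 6, 7 → ShipID = 75, 75, 75, 75, 75 ✓
WeightKg=I: rows 4, 9 → ShipID = 79, 79 ✓
WeightKg=L: rows 10, 11, 12, 13 → ShipID takes values {80, 84} — violation
The only WeightKg value with inconsistent ShipID is WeightKg=L.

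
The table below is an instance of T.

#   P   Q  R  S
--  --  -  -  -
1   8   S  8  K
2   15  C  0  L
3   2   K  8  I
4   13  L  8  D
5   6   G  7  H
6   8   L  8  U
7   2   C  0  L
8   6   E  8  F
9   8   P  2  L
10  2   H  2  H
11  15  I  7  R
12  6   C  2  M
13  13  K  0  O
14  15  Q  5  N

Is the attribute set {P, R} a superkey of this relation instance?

No

Rows 1 and 6 have the same {P, R} value (P=8, R=8) but are distinct tuples, so {P, R} does not determine every attribute — not a superkey.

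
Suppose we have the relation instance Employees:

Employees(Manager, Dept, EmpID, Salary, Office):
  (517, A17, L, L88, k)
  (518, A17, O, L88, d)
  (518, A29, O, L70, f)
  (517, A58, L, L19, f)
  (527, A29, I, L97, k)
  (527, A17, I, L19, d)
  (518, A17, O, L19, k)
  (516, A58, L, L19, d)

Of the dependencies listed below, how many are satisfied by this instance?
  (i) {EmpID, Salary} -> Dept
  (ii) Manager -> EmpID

2

(i) {EmpID, Salary} -> Dept: every LHS value maps to a single RHS value — holds.
(ii) Manager -> EmpID: every LHS value maps to a single RHS value — holds.
2 of the 2 dependencies hold.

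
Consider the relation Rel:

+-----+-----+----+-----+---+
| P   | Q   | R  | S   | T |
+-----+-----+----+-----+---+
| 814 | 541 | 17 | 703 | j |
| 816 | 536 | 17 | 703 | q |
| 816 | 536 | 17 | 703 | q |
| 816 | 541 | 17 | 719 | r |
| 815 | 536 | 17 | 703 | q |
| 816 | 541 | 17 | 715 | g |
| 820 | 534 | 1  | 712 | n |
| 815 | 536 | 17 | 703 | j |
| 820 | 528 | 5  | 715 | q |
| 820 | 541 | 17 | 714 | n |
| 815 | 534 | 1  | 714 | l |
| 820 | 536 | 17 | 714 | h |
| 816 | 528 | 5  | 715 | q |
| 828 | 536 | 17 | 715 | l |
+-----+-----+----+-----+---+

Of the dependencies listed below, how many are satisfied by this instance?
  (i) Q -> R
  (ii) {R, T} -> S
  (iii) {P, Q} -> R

3

(i) Q -> R: every LHS value maps to a single RHS value — holds.
(ii) {R, T} -> S: every LHS value maps to a single RHS value — holds.
(iii) {P, Q} -> R: every LHS value maps to a single RHS value — holds.
3 of the 3 dependencies hold.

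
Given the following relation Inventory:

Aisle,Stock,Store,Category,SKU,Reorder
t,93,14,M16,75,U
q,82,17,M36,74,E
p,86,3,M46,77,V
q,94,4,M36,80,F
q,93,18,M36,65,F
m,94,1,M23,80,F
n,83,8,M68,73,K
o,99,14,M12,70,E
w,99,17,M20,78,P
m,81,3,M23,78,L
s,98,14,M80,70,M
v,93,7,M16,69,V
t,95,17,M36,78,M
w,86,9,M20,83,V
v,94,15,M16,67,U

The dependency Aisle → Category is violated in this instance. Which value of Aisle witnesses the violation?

Aisle=t: 2 rows → Category takes values {M16, M36} — violation
Aisle=q: 3 rows → Category = M36, M36, M36 ✓
Aisle=p: 1 row → Category = M46 ✓
Aisle=m: 2 rows → Category = M23, M23 ✓
Aisle=n: 1 row → Category = M68 ✓
Aisle=o: 1 row → Category = M12 ✓
Aisle=w: 2 rows → Category = M20, M20 ✓
Aisle=s: 1 row → Category = M80 ✓
Aisle=v: 2 rows → Category = M16, M16 ✓
The only Aisle value with inconsistent Category is Aisle=t.

t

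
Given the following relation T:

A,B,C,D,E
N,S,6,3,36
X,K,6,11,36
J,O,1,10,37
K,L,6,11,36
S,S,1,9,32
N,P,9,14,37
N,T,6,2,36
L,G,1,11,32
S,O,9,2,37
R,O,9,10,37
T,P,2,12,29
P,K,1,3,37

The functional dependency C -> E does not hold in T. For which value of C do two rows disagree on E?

1

C=6: 4 rows → E = 36, 36, 36, 36 ✓
C=1: 4 rows → E takes values {37, 32} — violation
C=9: 3 rows → E = 37, 37, 37 ✓
C=2: 1 row → E = 29 ✓
The only C value with inconsistent E is C=1.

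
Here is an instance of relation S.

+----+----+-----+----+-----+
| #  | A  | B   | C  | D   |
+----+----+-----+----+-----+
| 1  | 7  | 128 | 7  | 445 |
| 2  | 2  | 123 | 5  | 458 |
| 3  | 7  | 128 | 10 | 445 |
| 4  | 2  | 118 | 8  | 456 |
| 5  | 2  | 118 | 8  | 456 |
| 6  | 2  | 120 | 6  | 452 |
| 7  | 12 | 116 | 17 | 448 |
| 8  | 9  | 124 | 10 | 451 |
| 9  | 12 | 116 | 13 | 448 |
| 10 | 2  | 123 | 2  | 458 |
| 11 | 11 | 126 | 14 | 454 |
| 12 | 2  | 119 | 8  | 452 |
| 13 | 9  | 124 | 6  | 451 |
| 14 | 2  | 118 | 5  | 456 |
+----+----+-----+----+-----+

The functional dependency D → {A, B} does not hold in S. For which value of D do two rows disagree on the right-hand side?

452

D=445: rows 1, 3 → {A,B} = (7, 128), (7, 128) ✓
D=458: rows 2, 10 → {A,B} = (2, 123), (2, 123) ✓
D=456: rows 4, 5, 14 → {A,B} = (2, 118), (2, 118), (2, 118) ✓
D=452: rows 6, 12 → {A,B} takes values {(2, 120), (2, 119)} — violation
D=448: rows 7, 9 → {A,B} = (12, 116), (12, 116) ✓
D=451: rows 8, 13 → {A,B} = (9, 124), (9, 124) ✓
D=454: row 11 → {A,B} = (11, 126) ✓
The only D value with inconsistent RHS is D=452.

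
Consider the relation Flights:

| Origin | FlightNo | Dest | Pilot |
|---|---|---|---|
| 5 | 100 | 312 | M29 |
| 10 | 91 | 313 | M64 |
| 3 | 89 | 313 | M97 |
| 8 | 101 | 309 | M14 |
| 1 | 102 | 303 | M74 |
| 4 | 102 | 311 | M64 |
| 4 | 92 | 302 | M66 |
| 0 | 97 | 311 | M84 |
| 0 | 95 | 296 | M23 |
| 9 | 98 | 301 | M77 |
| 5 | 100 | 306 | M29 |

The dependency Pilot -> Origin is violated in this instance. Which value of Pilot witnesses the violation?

Pilot=M29: 2 rows → Origin = 5, 5 ✓
Pilot=M64: 2 rows → Origin takes values {10, 4} — violation
Pilot=M97: 1 row → Origin = 3 ✓
Pilot=M14: 1 row → Origin = 8 ✓
Pilot=M74: 1 row → Origin = 1 ✓
Pilot=M66: 1 row → Origin = 4 ✓
Pilot=M84: 1 row → Origin = 0 ✓
Pilot=M23: 1 row → Origin = 0 ✓
Pilot=M77: 1 row → Origin = 9 ✓
The only Pilot value with inconsistent Origin is Pilot=M64.

M64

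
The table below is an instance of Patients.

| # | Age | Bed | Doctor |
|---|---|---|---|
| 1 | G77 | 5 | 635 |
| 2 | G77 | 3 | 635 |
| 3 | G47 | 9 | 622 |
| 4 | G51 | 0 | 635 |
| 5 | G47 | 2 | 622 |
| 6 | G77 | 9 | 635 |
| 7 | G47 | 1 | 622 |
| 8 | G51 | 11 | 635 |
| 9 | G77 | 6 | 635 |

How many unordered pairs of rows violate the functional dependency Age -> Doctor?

0

Age=G77: all 4 rows agree on Doctor — 0 pairs.
Age=G47: all 3 rows agree on Doctor — 0 pairs.
Age=G51: all 2 rows agree on Doctor — 0 pairs.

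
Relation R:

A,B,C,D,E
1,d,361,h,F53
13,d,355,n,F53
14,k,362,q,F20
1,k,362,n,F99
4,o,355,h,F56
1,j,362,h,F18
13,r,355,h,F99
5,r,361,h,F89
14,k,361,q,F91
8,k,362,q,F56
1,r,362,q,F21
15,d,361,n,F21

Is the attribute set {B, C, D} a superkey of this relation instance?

Two distinct rows share (B=k, C=362, D=q), so {B, C, D} does not determine every attribute — not a superkey.

No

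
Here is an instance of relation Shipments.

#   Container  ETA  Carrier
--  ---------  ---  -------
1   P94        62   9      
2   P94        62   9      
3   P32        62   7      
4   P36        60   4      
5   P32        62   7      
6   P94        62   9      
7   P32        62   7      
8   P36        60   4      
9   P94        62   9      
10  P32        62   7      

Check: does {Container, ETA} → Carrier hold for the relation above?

(Container=P94, ETA=62): rows 1, 2, 6, 9 → Carrier = 9, 9, 9, 9 ✓
(Container=P32, ETA=62): rows 3, 5, 7, 10 → Carrier = 7, 7, 7, 7 ✓
(Container=P36, ETA=60): rows 4, 8 → Carrier = 4, 4 ✓
Every {Container, ETA} value is associated with a single Carrier value, so {Container, ETA} → Carrier holds.

Yes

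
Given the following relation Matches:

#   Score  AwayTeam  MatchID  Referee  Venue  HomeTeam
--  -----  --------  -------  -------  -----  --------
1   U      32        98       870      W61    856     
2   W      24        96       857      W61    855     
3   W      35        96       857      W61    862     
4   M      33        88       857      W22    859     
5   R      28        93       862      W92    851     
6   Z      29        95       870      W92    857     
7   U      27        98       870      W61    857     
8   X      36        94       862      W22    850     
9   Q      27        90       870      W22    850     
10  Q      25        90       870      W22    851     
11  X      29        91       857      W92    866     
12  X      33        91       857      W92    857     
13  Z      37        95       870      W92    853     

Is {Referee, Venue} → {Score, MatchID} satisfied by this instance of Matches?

(Referee=870, Venue=W61): rows 1, 7 → {Score,MatchID} = (U, 98), (U, 98) ✓
(Referee=857, Venue=W61): rows 2, 3 → {Score,MatchID} = (W, 96), (W, 96) ✓
(Referee=857, Venue=W22): row 4 → {Score,MatchID} = (M, 88) ✓
(Referee=862, Venue=W92): row 5 → {Score,MatchID} = (R, 93) ✓
(Referee=870, Venue=W92): rows 6, 13 → {Score,MatchID} = (Z, 95), (Z, 95) ✓
(Referee=862, Venue=W22): row 8 → {Score,MatchID} = (X, 94) ✓
(Referee=870, Venue=W22): rows 9, 10 → {Score,MatchID} = (Q, 90), (Q, 90) ✓
(Referee=857, Venue=W92): rows 11, 12 → {Score,MatchID} = (X, 91), (X, 91) ✓
Every {Referee, Venue} value is associated with a single {Score, MatchID} value, so {Referee, Venue} → {Score, MatchID} holds.

Yes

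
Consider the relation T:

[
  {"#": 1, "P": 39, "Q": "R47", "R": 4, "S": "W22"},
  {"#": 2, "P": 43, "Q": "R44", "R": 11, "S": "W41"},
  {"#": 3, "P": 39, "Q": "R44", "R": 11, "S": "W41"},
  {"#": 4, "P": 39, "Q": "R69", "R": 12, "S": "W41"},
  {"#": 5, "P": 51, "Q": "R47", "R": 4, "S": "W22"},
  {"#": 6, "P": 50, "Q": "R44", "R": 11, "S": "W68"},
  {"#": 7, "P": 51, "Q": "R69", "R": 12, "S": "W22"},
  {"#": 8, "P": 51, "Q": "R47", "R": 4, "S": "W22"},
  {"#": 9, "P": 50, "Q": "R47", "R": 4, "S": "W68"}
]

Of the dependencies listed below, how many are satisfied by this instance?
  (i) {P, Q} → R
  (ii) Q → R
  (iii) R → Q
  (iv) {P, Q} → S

4

(i) {P, Q} → R: every LHS value maps to a single RHS value — holds.
(ii) Q → R: every LHS value maps to a single RHS value — holds.
(iii) R → Q: every LHS value maps to a single RHS value — holds.
(iv) {P, Q} → S: every LHS value maps to a single RHS value — holds.
4 of the 4 dependencies hold.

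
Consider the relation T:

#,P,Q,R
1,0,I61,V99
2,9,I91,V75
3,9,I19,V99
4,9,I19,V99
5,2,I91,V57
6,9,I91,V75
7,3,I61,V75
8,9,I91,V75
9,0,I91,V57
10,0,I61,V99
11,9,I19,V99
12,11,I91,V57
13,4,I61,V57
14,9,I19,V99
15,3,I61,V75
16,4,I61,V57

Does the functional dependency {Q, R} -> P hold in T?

(Q=I61, R=V99): rows 1, 10 → P = 0, 0 ✓
(Q=I91, R=V75): rows 2, 6, 8 → P = 9, 9, 9 ✓
(Q=I19, R=V99): rows 3, 4, 11, 14 → P = 9, 9, 9, 9 ✓
(Q=I91, R=V57): rows 5, 9, 12 → P takes values {2, 0, 11} — violation
(Q=I61, R=V75): rows 7, 15 → P = 3, 3 ✓
(Q=I61, R=V57): rows 13, 16 → P = 4, 4 ✓
Two rows agree on {Q, R} but differ on P, so {Q, R} -> P does not hold.

No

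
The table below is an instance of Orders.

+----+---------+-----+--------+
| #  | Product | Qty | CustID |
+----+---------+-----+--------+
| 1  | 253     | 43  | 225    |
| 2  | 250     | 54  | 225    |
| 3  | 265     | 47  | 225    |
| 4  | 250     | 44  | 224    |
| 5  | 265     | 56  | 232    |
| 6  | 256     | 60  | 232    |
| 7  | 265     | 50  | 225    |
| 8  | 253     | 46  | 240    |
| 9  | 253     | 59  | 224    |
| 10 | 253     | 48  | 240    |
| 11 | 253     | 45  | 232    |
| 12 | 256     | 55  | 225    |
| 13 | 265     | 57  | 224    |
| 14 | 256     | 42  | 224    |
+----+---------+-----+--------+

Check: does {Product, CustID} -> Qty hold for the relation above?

(Product=253, CustID=225): row 1 → Qty = 43 ✓
(Product=250, CustID=225): row 2 → Qty = 54 ✓
(Product=265, CustID=225): rows 3, 7 → Qty takes values {47, 50} — violation
(Product=250, CustID=224): row 4 → Qty = 44 ✓
(Product=265, CustID=232): row 5 → Qty = 56 ✓
(Product=256, CustID=232): row 6 → Qty = 60 ✓
(Product=253, CustID=240): rows 8, 10 → Qty takes values {46, 48} — violation
(Product=253, CustID=224): row 9 → Qty = 59 ✓
(Product=253, CustID=232): row 11 → Qty = 45 ✓
(Product=256, CustID=225): row 12 → Qty = 55 ✓
(Product=265, CustID=224): row 13 → Qty = 57 ✓
(Product=256, CustID=224): row 14 → Qty = 42 ✓
Two rows agree on {Product, CustID} but differ on Qty, so {Product, CustID} -> Qty does not hold.

No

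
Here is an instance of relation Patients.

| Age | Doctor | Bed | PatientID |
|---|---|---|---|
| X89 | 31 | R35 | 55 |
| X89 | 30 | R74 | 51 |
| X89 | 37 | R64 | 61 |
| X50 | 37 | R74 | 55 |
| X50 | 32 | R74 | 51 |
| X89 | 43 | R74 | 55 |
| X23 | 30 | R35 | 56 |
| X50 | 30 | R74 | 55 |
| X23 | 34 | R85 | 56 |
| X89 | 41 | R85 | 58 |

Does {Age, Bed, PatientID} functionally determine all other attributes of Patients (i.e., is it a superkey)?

Two distinct rows share (Age=X50, Bed=R74, PatientID=55), so {Age, Bed, PatientID} does not determine every attribute — not a superkey.

No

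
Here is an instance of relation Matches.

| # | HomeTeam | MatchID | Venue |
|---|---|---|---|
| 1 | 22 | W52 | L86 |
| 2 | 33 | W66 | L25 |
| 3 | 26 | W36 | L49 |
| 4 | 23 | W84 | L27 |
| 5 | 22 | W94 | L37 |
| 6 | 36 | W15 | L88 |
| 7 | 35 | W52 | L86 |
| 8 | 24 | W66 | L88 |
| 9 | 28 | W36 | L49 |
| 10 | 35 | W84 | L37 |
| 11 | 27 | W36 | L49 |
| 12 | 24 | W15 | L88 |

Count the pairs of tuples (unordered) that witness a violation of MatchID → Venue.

MatchID=W52: all 2 rows agree on Venue — 0 pairs.
MatchID=W66: violating pairs (2,8) — 1 pair.
MatchID=W36: all 3 rows agree on Venue — 0 pairs.
MatchID=W84: violating pairs (4,10) — 1 pair.
MatchID=W15: all 2 rows agree on Venue — 0 pairs.

2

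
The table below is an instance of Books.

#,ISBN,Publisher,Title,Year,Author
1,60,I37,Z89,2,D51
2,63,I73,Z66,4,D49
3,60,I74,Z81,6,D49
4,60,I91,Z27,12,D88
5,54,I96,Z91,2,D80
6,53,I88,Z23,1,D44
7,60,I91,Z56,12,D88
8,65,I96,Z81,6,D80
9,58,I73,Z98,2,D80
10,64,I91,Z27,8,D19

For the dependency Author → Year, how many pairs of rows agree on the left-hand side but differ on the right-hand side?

Author=D49: violating pairs (2,3) — 1 pair.
Author=D88: all 2 rows agree on Year — 0 pairs.
Author=D80: violating pairs (5,8), (8,9) — 2 pairs.

3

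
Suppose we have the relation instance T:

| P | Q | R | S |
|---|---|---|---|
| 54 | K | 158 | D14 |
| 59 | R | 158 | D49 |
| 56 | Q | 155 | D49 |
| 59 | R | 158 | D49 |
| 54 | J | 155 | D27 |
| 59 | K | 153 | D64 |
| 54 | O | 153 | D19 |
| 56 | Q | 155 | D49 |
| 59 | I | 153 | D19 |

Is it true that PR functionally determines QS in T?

(P=54, R=158): 1 row → {Q,S} = (K, D14) ✓
(P=59, R=158): 2 rows → {Q,S} = (R, D49), (R, D49) ✓
(P=56, R=155): 2 rows → {Q,S} = (Q, D49), (Q, D49) ✓
(P=54, R=155): 1 row → {Q,S} = (J, D27) ✓
(P=59, R=153): 2 rows → {Q,S} takes values {(K, D64), (I, D19)} — violation
(P=54, R=153): 1 row → {Q,S} = (O, D19) ✓
Two rows agree on PR but differ on QS, so PR -> QS does not hold.

No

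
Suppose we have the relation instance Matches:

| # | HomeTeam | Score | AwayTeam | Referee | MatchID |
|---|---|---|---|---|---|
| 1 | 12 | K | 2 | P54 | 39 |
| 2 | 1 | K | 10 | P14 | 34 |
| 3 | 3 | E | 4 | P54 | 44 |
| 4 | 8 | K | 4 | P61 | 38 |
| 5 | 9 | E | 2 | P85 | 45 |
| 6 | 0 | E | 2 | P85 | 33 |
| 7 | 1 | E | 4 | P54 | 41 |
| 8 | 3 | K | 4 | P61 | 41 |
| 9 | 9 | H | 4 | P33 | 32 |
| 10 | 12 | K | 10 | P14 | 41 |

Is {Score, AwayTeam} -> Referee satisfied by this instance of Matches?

(Score=K, AwayTeam=2): row 1 → Referee = P54 ✓
(Score=K, AwayTeam=10): rows 2, 10 → Referee = P14, P14 ✓
(Score=E, AwayTeam=4): rows 3, 7 → Referee = P54, P54 ✓
(Score=K, AwayTeam=4): rows 4, 8 → Referee = P61, P61 ✓
(Score=E, AwayTeam=2): rows 5, 6 → Referee = P85, P85 ✓
(Score=H, AwayTeam=4): row 9 → Referee = P33 ✓
Every {Score, AwayTeam} value is associated with a single Referee value, so {Score, AwayTeam} -> Referee holds.

Yes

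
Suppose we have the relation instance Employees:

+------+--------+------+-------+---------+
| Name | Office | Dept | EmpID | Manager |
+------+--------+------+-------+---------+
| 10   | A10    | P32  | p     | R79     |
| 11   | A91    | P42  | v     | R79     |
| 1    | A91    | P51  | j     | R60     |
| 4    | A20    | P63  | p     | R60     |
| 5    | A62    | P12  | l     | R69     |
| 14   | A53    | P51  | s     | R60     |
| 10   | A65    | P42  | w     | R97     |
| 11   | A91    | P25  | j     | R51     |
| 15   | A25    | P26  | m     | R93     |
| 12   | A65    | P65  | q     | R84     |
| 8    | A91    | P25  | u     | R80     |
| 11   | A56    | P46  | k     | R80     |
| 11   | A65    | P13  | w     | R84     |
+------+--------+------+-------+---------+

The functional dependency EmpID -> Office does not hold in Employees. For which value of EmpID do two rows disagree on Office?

p

EmpID=p: 2 rows → Office takes values {A10, A20} — violation
EmpID=v: 1 row → Office = A91 ✓
EmpID=j: 2 rows → Office = A91, A91 ✓
EmpID=l: 1 row → Office = A62 ✓
EmpID=s: 1 row → Office = A53 ✓
EmpID=w: 2 rows → Office = A65, A65 ✓
EmpID=m: 1 row → Office = A25 ✓
EmpID=q: 1 row → Office = A65 ✓
EmpID=u: 1 row → Office = A91 ✓
EmpID=k: 1 row → Office = A56 ✓
The only EmpID value with inconsistent Office is EmpID=p.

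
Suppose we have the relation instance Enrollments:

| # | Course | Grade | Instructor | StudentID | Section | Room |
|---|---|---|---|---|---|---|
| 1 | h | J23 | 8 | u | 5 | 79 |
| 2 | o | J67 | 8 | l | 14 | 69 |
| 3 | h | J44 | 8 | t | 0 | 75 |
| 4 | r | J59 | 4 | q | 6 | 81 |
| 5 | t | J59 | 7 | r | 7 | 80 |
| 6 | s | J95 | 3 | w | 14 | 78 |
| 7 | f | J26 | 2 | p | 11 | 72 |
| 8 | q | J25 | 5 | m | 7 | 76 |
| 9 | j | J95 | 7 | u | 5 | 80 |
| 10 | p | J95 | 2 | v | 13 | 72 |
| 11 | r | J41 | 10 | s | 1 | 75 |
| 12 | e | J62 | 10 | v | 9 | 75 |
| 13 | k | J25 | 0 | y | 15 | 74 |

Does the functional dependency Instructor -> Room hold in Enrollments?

No

Instructor=8: rows 1, 2, 3 → Room takes values {79, 69, 75} — violation
Instructor=4: row 4 → Room = 81 ✓
Instructor=7: rows 5, 9 → Room = 80, 80 ✓
Instructor=3: row 6 → Room = 78 ✓
Instructor=2: rows 7, 10 → Room = 72, 72 ✓
Instructor=5: row 8 → Room = 76 ✓
Instructor=10: rows 11, 12 → Room = 75, 75 ✓
Instructor=0: row 13 → Room = 74 ✓
Two rows agree on Instructor but differ on Room, so Instructor -> Room does not hold.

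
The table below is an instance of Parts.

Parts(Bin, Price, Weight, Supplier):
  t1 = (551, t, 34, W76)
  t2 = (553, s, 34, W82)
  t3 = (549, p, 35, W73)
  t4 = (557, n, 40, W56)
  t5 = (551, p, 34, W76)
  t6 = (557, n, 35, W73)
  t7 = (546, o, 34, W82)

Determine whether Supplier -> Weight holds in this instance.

Yes

Supplier=W76: rows 1, 5 → Weight = 34, 34 ✓
Supplier=W82: rows 2, 7 → Weight = 34, 34 ✓
Supplier=W73: rows 3, 6 → Weight = 35, 35 ✓
Supplier=W56: row 4 → Weight = 40 ✓
Every Supplier value is associated with a single Weight value, so Supplier -> Weight holds.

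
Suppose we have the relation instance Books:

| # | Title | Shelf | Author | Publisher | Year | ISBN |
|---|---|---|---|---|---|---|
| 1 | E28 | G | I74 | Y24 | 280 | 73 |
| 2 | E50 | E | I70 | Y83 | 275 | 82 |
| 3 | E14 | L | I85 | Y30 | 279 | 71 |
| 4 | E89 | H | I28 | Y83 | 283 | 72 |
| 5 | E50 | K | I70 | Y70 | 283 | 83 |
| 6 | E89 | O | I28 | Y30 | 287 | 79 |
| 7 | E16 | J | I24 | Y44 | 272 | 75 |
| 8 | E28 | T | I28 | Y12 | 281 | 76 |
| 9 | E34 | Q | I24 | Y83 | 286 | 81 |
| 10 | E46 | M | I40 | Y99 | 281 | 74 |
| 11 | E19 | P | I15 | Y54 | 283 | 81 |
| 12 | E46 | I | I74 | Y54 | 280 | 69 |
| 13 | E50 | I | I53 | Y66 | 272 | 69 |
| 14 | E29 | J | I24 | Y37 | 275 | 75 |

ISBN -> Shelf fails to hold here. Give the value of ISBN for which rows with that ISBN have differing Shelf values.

81

ISBN=73: row 1 → Shelf = G ✓
ISBN=82: row 2 → Shelf = E ✓
ISBN=71: row 3 → Shelf = L ✓
ISBN=72: row 4 → Shelf = H ✓
ISBN=83: row 5 → Shelf = K ✓
ISBN=79: row 6 → Shelf = O ✓
ISBN=75: rows 7, 14 → Shelf = J, J ✓
ISBN=76: row 8 → Shelf = T ✓
ISBN=81: rows 9, 11 → Shelf takes values {Q, P} — violation
ISBN=74: row 10 → Shelf = M ✓
ISBN=69: rows 12, 13 → Shelf = I, I ✓
The only ISBN value with inconsistent Shelf is ISBN=81.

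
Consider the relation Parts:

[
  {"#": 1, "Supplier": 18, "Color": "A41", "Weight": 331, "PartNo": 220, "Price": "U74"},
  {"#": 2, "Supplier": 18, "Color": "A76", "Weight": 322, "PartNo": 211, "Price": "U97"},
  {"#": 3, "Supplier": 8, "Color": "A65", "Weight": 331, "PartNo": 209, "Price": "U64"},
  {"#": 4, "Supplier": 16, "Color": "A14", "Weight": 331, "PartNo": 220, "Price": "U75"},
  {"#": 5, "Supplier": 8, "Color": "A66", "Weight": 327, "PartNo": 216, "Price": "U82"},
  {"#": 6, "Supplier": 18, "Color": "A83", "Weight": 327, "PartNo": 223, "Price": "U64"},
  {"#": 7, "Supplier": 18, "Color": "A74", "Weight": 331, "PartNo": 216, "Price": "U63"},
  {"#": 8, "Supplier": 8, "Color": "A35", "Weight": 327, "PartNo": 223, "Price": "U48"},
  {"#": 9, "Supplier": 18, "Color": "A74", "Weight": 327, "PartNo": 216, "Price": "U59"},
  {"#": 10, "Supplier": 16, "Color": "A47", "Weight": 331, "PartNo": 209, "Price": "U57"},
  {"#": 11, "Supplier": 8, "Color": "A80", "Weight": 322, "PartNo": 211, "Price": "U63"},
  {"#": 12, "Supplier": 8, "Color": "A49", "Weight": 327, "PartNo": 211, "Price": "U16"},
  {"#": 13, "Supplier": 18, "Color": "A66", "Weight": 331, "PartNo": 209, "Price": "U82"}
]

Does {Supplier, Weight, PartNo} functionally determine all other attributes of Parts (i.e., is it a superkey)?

All 13 rows have distinct {Supplier, Weight, PartNo} values, so {Supplier, Weight, PartNo} → (all attributes) holds and {Supplier, Weight, PartNo} is a superkey.

Yes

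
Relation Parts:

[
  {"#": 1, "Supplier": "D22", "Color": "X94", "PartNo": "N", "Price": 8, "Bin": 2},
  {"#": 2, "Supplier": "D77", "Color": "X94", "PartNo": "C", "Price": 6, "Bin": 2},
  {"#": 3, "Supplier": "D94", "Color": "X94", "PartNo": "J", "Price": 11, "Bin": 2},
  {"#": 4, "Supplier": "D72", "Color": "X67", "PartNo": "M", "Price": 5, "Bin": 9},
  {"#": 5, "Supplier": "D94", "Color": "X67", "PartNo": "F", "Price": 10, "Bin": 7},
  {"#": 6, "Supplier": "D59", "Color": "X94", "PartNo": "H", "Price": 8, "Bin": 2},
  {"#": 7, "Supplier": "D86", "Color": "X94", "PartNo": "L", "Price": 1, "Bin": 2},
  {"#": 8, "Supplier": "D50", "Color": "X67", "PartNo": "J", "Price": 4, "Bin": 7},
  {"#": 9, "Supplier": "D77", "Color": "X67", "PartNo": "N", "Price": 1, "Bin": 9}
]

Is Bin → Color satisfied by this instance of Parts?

Yes

Bin=2: rows 1, 2, 3, 6, 7 → Color = X94, X94, X94, X94, X94 ✓
Bin=9: rows 4, 9 → Color = X67, X67 ✓
Bin=7: rows 5, 8 → Color = X67, X67 ✓
Every Bin value is associated with a single Color value, so Bin → Color holds.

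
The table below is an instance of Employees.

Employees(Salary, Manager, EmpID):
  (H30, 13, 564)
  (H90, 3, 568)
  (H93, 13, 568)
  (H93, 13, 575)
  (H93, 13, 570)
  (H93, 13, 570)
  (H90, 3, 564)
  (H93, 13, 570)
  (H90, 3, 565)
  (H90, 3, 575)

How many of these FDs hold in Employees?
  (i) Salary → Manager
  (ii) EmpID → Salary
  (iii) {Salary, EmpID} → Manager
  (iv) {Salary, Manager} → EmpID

2

(i) Salary → Manager: every LHS value maps to a single RHS value — holds.
(ii) EmpID → Salary: EmpID=564: 2 rows → Salary takes values {H30, H90} — violation; EmpID=568: 2 rows → Salary takes values {H90, H93} — violation; EmpID=575: 2 rows → Salary takes values {H93, H90} — violation — fails.
(iii) {Salary, EmpID} → Manager: every LHS value maps to a single RHS value — holds.
(iv) {Salary, Manager} → EmpID: (Salary=H90, Manager=3): 4 rows → EmpID takes values {568, 564, 565, 575} — violation; (Salary=H93, Manager=13): 5 rows → EmpID takes values {568, 575, 570} — violation — fails.
2 of the 4 dependencies hold.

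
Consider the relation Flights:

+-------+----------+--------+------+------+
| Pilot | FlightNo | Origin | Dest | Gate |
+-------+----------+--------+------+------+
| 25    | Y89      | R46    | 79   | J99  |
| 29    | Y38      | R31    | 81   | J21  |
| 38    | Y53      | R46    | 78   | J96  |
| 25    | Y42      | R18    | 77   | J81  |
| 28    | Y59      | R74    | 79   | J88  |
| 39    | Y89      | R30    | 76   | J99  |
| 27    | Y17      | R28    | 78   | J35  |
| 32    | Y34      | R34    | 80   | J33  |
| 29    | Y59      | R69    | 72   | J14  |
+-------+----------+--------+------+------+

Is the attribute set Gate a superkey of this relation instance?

No

Two distinct rows share Gate=J99, so Gate does not determine every attribute — not a superkey.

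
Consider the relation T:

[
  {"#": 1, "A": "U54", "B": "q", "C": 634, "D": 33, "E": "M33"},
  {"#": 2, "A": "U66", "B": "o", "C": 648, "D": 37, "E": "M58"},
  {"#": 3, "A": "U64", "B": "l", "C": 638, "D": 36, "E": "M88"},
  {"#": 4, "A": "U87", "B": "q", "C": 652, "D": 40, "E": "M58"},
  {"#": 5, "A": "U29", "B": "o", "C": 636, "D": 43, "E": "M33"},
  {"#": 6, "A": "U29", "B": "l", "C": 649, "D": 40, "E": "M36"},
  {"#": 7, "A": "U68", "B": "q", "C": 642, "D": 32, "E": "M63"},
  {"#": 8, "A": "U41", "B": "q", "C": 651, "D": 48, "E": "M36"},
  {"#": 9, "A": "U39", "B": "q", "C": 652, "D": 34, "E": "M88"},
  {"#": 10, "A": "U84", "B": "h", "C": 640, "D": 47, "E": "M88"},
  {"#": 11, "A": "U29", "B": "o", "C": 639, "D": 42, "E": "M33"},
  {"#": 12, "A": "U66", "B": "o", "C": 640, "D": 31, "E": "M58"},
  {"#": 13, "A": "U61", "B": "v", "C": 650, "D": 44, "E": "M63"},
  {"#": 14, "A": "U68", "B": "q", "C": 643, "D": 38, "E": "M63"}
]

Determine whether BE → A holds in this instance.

Yes

(B=q, E=M33): row 1 → A = U54 ✓
(B=o, E=M58): rows 2, 12 → A = U66, U66 ✓
(B=l, E=M88): row 3 → A = U64 ✓
(B=q, E=M58): row 4 → A = U87 ✓
(B=o, E=M33): rows 5, 11 → A = U29, U29 ✓
(B=l, E=M36): row 6 → A = U29 ✓
(B=q, E=M63): rows 7, 14 → A = U68, U68 ✓
(B=q, E=M36): row 8 → A = U41 ✓
(B=q, E=M88): row 9 → A = U39 ✓
(B=h, E=M88): row 10 → A = U84 ✓
(B=v, E=M63): row 13 → A = U61 ✓
Every BE value is associated with a single A value, so BE → A holds.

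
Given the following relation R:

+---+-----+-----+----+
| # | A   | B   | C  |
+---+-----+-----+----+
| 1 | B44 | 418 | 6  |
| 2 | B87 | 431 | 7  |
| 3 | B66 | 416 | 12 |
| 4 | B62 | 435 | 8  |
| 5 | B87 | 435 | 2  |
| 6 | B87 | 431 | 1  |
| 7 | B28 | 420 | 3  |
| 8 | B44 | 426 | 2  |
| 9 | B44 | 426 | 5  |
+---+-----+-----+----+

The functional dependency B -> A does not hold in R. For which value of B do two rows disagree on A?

435

B=418: row 1 → A = B44 ✓
B=431: rows 2, 6 → A = B87, B87 ✓
B=416: row 3 → A = B66 ✓
B=435: rows 4, 5 → A takes values {B62, B87} — violation
B=420: row 7 → A = B28 ✓
B=426: rows 8, 9 → A = B44, B44 ✓
The only B value with inconsistent A is B=435.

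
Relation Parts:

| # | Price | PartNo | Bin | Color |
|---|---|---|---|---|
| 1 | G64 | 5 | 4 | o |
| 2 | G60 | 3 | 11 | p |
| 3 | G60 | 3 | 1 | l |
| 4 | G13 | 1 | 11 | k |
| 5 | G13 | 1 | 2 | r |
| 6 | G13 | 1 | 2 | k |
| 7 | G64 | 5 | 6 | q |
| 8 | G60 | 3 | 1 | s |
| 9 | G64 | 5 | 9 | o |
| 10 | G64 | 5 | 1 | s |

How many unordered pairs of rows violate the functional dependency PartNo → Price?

PartNo=5: all 4 rows agree on Price — 0 pairs.
PartNo=3: all 3 rows agree on Price — 0 pairs.
PartNo=1: all 3 rows agree on Price — 0 pairs.

0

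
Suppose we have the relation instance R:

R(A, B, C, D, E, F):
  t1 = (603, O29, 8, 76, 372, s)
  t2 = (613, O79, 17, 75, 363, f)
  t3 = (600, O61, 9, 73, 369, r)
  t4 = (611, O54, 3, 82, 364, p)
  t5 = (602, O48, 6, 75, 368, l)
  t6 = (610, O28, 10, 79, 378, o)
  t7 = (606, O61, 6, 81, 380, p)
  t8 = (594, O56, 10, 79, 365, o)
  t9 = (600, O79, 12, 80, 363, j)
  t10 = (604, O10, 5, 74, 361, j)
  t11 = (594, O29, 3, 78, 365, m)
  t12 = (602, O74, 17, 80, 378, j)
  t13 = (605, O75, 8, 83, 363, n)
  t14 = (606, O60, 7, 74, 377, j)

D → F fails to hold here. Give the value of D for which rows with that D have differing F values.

75

D=76: row 1 → F = s ✓
D=75: rows 2, 5 → F takes values {f, l} — violation
D=73: row 3 → F = r ✓
D=82: row 4 → F = p ✓
D=79: rows 6, 8 → F = o, o ✓
D=81: row 7 → F = p ✓
D=80: rows 9, 12 → F = j, j ✓
D=74: rows 10, 14 → F = j, j ✓
D=78: row 11 → F = m ✓
D=83: row 13 → F = n ✓
The only D value with inconsistent F is D=75.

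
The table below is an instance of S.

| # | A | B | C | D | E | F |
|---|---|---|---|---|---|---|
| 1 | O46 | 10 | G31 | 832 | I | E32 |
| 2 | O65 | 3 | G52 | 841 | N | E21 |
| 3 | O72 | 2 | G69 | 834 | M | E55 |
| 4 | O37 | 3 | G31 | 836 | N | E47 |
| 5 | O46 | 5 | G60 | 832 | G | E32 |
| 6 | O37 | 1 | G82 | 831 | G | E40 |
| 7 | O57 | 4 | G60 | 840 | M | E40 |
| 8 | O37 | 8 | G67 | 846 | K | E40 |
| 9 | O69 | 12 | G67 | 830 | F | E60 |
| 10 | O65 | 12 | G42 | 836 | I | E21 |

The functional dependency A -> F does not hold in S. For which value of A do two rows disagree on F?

O37

A=O46: rows 1, 5 → F = E32, E32 ✓
A=O65: rows 2, 10 → F = E21, E21 ✓
A=O72: row 3 → F = E55 ✓
A=O37: rows 4, 6, 8 → F takes values {E47, E40} — violation
A=O57: row 7 → F = E40 ✓
A=O69: row 9 → F = E60 ✓
The only A value with inconsistent F is A=O37.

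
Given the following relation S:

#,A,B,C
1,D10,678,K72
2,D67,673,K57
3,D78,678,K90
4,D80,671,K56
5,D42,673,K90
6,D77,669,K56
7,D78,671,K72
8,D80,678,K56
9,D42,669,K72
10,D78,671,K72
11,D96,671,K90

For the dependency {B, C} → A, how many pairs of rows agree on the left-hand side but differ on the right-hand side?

(B=671, C=K72): all 2 rows agree on A — 0 pairs.

0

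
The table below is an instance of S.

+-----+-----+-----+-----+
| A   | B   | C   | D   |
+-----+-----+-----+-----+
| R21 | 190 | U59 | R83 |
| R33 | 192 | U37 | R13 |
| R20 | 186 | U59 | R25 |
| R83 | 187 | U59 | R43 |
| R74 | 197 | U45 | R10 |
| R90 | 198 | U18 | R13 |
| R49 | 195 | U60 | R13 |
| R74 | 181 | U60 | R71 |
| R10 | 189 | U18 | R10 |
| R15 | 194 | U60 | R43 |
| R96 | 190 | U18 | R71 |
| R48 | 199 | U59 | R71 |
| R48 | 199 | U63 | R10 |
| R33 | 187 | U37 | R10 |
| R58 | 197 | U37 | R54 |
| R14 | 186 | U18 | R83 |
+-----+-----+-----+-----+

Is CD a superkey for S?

All 16 rows have distinct CD values, so CD → (all attributes) holds and CD is a superkey.

Yes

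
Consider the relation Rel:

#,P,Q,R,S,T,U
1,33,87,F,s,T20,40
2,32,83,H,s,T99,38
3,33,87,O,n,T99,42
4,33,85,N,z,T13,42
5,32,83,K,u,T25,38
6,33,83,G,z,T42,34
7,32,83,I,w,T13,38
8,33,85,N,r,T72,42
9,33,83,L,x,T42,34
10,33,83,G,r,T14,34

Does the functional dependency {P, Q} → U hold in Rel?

No

(P=33, Q=87): rows 1, 3 → U takes values {40, 42} — violation
(P=32, Q=83): rows 2, 5, 7 → U = 38, 38, 38 ✓
(P=33, Q=85): rows 4, 8 → U = 42, 42 ✓
(P=33, Q=83): rows 6, 9, 10 → U = 34, 34, 34 ✓
Two rows agree on {P, Q} but differ on U, so {P, Q} → U does not hold.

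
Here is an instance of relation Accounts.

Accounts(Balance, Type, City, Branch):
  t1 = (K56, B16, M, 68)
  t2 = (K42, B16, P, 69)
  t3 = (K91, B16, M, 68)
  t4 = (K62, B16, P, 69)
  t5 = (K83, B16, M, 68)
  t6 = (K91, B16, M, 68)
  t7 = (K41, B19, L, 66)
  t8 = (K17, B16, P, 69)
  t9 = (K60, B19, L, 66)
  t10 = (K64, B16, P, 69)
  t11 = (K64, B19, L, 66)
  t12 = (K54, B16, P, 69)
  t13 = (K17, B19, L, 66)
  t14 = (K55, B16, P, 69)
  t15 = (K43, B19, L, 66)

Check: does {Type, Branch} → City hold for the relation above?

Yes

(Type=B16, Branch=68): rows 1, 3, 5, 6 → City = M, M, M, M ✓
(Type=B16, Branch=69): rows 2, 4, 8, 10, 12, 14 → City = P, P, P, P, P, P ✓
(Type=B19, Branch=66): rows 7, 9, 11, 13, 15 → City = L, L, L, L, L ✓
Every {Type, Branch} value is associated with a single City value, so {Type, Branch} → City holds.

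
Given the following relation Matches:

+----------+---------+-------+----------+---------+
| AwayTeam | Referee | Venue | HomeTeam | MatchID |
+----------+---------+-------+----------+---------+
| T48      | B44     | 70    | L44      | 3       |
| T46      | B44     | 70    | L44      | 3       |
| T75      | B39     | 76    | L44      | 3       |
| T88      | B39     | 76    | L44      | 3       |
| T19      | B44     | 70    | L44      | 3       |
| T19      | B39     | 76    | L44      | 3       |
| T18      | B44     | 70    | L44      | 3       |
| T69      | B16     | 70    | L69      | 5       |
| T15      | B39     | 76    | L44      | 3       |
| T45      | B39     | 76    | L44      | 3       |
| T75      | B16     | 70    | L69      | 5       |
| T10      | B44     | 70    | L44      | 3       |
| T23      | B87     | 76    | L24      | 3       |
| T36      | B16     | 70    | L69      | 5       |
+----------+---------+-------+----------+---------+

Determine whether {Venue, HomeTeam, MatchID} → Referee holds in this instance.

Yes

(Venue=70, HomeTeam=L44, MatchID=3): 5 rows → Referee = B44, B44, B44, B44, B44 ✓
(Venue=76, HomeTeam=L44, MatchID=3): 5 rows → Referee = B39, B39, B39, B39, B39 ✓
(Venue=70, HomeTeam=L69, MatchID=5): 3 rows → Referee = B16, B16, B16 ✓
(Venue=76, HomeTeam=L24, MatchID=3): 1 row → Referee = B87 ✓
Every {Venue, HomeTeam, MatchID} value is associated with a single Referee value, so {Venue, HomeTeam, MatchID} → Referee holds.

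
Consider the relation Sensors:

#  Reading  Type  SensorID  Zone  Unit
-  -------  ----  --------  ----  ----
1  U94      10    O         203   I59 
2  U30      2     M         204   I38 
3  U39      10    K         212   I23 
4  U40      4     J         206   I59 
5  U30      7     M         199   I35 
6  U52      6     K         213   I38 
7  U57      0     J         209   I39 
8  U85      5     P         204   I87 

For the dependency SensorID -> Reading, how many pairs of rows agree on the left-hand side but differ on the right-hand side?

SensorID=M: all 2 rows agree on Reading — 0 pairs.
SensorID=K: violating pairs (3,6) — 1 pair.
SensorID=J: violating pairs (4,7) — 1 pair.

2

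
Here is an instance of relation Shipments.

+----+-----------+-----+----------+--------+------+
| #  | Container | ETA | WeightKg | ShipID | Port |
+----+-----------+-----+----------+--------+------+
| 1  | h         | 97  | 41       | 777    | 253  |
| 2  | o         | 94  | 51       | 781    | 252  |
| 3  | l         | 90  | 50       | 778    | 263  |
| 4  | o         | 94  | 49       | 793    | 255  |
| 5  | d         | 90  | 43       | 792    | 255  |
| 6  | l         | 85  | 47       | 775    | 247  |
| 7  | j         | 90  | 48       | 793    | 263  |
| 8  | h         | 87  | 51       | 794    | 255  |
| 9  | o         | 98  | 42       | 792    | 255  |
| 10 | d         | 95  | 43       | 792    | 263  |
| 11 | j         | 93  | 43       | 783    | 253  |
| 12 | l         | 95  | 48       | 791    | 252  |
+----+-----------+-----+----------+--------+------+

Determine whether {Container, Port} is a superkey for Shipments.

Rows 4 and 9 have the same {Container, Port} value (Container=o, Port=255) but are distinct tuples, so {Container, Port} does not determine every attribute — not a superkey.

No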